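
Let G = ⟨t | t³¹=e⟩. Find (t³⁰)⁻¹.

The order of (t³⁰) is 31 (smallest k with (t³⁰)ᵏ = e), so (t³⁰)⁻¹ = (t³⁰)³⁰ = t.
Check: (t³⁰) · t → (t³⁰) · t = e, giving e as required.

Answer: t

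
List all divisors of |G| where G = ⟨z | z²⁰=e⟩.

|G| = 20 = 2² · 5. By Lagrange's theorem the order of any subgroup divides 20; the divisors of 20 are 1, 2, 4, 5, 10, 20.

Answer: 1, 2, 4, 5, 10, 20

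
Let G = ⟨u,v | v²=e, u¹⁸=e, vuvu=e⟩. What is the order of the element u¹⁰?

Compute successive powers until reaching e:
  (u¹⁰)¹ = u¹⁰, (u¹⁰)² = u², (u¹⁰)³ = u¹², (u¹⁰)⁴ = u⁴, (u¹⁰)⁵ = u¹⁴, (u¹⁰)⁶ = u⁶, (u¹⁰)⁷ = u¹⁶, (u¹⁰)⁸ = u⁸, (u¹⁰)⁹ = e.
The smallest positive k with (u¹⁰)ᵏ = e is 9.

Answer: 9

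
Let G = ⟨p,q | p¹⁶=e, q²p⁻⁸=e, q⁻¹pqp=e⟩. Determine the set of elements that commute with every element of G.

An element z ∈ Z(G) iff z commutes with every generator.
For example p⁸ is central: (p⁸)·p = p⁹ = p·(p⁸); (p⁸)·q = q⁻¹ = q·(p⁸).
Whereas p ∉ Z(G) since p·q = pq ≠ p⁷q⁻¹ = q·p.
Checking each of the 32 elements this way gives Z(G) = {e, p⁸}, of order 2.

Answer: {e, p⁸}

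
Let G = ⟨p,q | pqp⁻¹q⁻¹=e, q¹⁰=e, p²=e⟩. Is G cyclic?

|G| = 20, but the maximum element order in G is 10 < 20. No single element generates all of G, so G is not cyclic.

Answer: No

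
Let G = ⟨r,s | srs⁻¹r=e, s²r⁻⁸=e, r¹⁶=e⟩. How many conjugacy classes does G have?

The conjugacy classes (representative and size) are:
  [e] (size 1), [r] (size 2), [r¹⁴] (size 2), [r¹³] (size 2), [r¹²] (size 2), [r⁵] (size 2), [r¹⁰] (size 2), [r⁷] (size 2), [r⁸] (size 1), [s⁻¹] (size 8), [r⁷s⁻¹] (size 8).
Class equation: 1 + 2 + 2 + 2 + 2 + 2 + 2 + 2 + 1 + 8 + 8 = 32 = |G|. So G has 11 conjugacy classes.

Answer: 11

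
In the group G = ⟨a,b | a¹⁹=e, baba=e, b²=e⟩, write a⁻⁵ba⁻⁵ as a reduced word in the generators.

Multiply left to right, reducing at each step:
  (a¹⁴) · b = a¹⁴b
  (a¹⁴b) · a⁻⁵ = b

Answer: b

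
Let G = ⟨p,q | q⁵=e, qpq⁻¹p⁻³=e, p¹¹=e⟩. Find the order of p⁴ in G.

Compute successive powers until reaching e:
  (p⁴)¹ = p⁴, (p⁴)² = p⁸, (p⁴)³ = p, (p⁴)⁴ = p⁵, (p⁴)⁵ = p⁹, (p⁴)⁶ = p², (p⁴)⁷ = p⁶, (p⁴)⁸ = p¹⁰, (p⁴)⁹ = p³, (p⁴)¹⁰ = p⁷, (p⁴)¹¹ = e.
The smallest positive k with (p⁴)ᵏ = e is 11.

Answer: 11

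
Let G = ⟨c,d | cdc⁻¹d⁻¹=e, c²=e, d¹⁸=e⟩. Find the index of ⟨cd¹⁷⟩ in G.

First find ord(cd¹⁷) by computing successive powers:
  (cd¹⁷)¹ = cd¹⁷, (cd¹⁷)² = d¹⁶, (cd¹⁷)³ = cd¹⁵, (cd¹⁷)⁴ = d¹⁴, (cd¹⁷)⁵ = cd¹³, (cd¹⁷)⁶ = d¹², (cd¹⁷)⁷ = cd¹¹, (cd¹⁷)⁸ = d¹⁰, (cd¹⁷)⁹ = cd⁹, (cd¹⁷)¹⁰ = d⁸, (cd¹⁷)¹¹ = cd⁷, (cd¹⁷)¹² = d⁶, (cd¹⁷)¹³ = cd⁵, (cd¹⁷)¹⁴ = d⁴, (cd¹⁷)¹⁵ = cd³, (cd¹⁷)¹⁶ = d², (cd¹⁷)¹⁷ = cd, (cd¹⁷)¹⁸ = e.
So |⟨cd¹⁷⟩| = ord(cd¹⁷) = 18. With |G| = 36, by Lagrange [G : ⟨cd¹⁷⟩] = 36/18 = 2.

Answer: 2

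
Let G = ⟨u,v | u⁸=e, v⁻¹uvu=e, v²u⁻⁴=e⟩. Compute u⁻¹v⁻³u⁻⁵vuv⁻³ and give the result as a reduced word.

Multiply left to right, reducing at each step:
  (u⁷) · v⁻³ = u³v⁻¹
  (u³v⁻¹) · u⁻⁵ = v⁻¹
  (v⁻¹) · v = e
  e · u = u
  u · v⁻³ = uv

Answer: uv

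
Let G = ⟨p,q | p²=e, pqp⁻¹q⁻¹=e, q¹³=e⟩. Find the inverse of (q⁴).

The order of (q⁴) is 13 (smallest k with (q⁴)ᵏ = e), so (q⁴)⁻¹ = (q⁴)¹² = q⁹.
Check: (q⁴) · (q⁹) → (q⁴) · q⁹ = e, giving e as required.

Answer: q⁹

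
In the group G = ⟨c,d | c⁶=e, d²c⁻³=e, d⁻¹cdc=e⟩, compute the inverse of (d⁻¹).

The order of (d⁻¹) is 4 (smallest k with (d⁻¹)ᵏ = e), so (d⁻¹)⁻¹ = (d⁻¹)³ = d.
Check: (d⁻¹) · d → (d⁻¹) · d = e, giving e as required.

Answer: d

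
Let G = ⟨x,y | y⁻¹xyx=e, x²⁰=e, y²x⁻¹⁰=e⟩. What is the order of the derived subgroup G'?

G' = [G, G] is generated by all commutators. The generator-pair commutators are: [x, y] = x².
The subgroup they normally generate is {e, x², x⁴, x⁶, x⁸, x¹⁰, x¹², x¹⁴, x¹⁶, x¹⁸}, of order 10.
Check: |G/G'| = 40/10 = 4 is the order of the abelianisation.

Answer: 10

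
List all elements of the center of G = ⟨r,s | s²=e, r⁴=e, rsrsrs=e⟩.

An element z ∈ Z(G) iff z commutes with every generator.
For example e is central: e·r = r = r·e; e·s = s = s·e.
Whereas r ∉ Z(G) since r·s = rs ≠ sr = s·r.
Checking each of the 24 elements this way gives Z(G) = {e}, of order 1.

Answer: {e}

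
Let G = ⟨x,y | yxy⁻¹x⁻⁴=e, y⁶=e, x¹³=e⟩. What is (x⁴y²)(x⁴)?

Compute (x⁴y²) · (x⁴) by multiplying left to right and reducing via the relations at each step:
  (x⁴y²) · x⁴ = x³y²

Answer: x³y²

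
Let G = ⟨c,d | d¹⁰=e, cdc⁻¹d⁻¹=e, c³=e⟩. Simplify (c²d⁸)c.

Compute (c²d⁸) · c by multiplying left to right and reducing via the relations at each step:
  (c²d⁸) · c = d⁸

Answer: d⁸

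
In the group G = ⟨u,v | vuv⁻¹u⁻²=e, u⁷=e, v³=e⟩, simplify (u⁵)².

Compute successive powers of (u⁵), reducing at each step:
  (u⁵)²: (u⁵) · u⁵ = u³

Answer: u³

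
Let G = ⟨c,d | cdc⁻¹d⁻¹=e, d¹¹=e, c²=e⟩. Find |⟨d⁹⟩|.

|⟨d⁹⟩| equals the order of d⁹. Compute successive powers until reaching e:
  (d⁹)¹ = d⁹, (d⁹)² = d⁷, (d⁹)³ = d⁵, (d⁹)⁴ = d³, (d⁹)⁵ = d, (d⁹)⁶ = d¹⁰, (d⁹)⁷ = d⁸, (d⁹)⁸ = d⁶, (d⁹)⁹ = d⁴, (d⁹)¹⁰ = d², (d⁹)¹¹ = e.
The smallest positive k with (d⁹)ᵏ = e is 11, so |⟨d⁹⟩| = 11.

Answer: 11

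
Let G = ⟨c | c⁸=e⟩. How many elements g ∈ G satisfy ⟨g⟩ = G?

G is cyclic of order 8. An element generates G iff its order is 8, and a cyclic group of order 8 has exactly φ(8) = 4 such elements.

Answer: 4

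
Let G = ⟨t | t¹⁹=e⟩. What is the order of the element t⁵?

Compute successive powers until reaching e:
  (t⁵)¹ = t⁵, (t⁵)² = t¹⁰, (t⁵)³ = t¹⁵, (t⁵)⁴ = t, (t⁵)⁵ = t⁶, (t⁵)⁶ = t¹¹, (t⁵)⁷ = t¹⁶, (t⁵)⁸ = t², (t⁵)⁹ = t⁷, (t⁵)¹⁰ = t¹², (t⁵)¹¹ = t¹⁷, (t⁵)¹² = t³, (t⁵)¹³ = t⁸, (t⁵)¹⁴ = t¹³, (t⁵)¹⁵ = t¹⁸, (t⁵)¹⁶ = t⁴, (t⁵)¹⁷ = t⁹, (t⁵)¹⁸ = t¹⁴, (t⁵)¹⁹ = e.
The smallest positive k with (t⁵)ᵏ = e is 19.

Answer: 19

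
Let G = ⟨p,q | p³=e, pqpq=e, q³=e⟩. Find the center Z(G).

An element z ∈ Z(G) iff z commutes with every generator.
For example e is central: e·p = p = p·e; e·q = q = q·e.
Whereas p ∉ Z(G) since p·q = pq ≠ p²q² = q·p.
Checking each of the 12 elements this way gives Z(G) = {e}, of order 1.

Answer: {e}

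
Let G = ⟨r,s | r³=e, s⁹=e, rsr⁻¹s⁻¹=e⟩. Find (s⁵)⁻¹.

The order of (s⁵) is 9 (smallest k with (s⁵)ᵏ = e), so (s⁵)⁻¹ = (s⁵)⁸ = s⁴.
Check: (s⁵) · (s⁴) → (s⁵) · s⁴ = e, giving e as required.

Answer: s⁴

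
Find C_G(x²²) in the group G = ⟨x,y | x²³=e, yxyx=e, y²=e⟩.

⟨x²²⟩ ⊆ C_G(x²²) since powers of x²² commute with x²²; so |C_G(x²²)| ≥ |⟨x²²⟩| = 23.
By orbit–stabilizer, |C_G(x²²)| = |G| / |conj. class of x²²| = 46 / 2 = 23.
The 23 elements commuting with x²² are {e, x, x², x³, x⁴, x⁵, x⁶, x⁷, x⁸, x⁹, x¹⁰, x¹¹, x¹², x¹³, x¹⁴, x¹⁵, x¹⁶, x¹⁷, x¹⁸, x¹⁹, x²⁰, x²¹, x²²}.

Answer: {e, x, x², x³, x⁴, x⁵, x⁶, x⁷, x⁸, x⁹, x¹⁰, x¹¹, x¹², x¹³, x¹⁴, x¹⁵, x¹⁶, x¹⁷, x¹⁸, x¹⁹, x²⁰, x²¹, x²²}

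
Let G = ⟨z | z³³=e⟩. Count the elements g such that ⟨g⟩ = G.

G is cyclic of order 33. An element generates G iff its order is 33, and a cyclic group of order 33 has exactly φ(33) = 20 such elements.

Answer: 20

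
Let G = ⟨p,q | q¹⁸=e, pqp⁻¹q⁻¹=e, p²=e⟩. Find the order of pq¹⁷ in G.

Compute successive powers until reaching e:
  (pq¹⁷)¹ = pq¹⁷, (pq¹⁷)² = q¹⁶, (pq¹⁷)³ = pq¹⁵, (pq¹⁷)⁴ = q¹⁴, (pq¹⁷)⁵ = pq¹³, (pq¹⁷)⁶ = q¹², (pq¹⁷)⁷ = pq¹¹, (pq¹⁷)⁸ = q¹⁰, (pq¹⁷)⁹ = pq⁹, (pq¹⁷)¹⁰ = q⁸, (pq¹⁷)¹¹ = pq⁷, (pq¹⁷)¹² = q⁶, (pq¹⁷)¹³ = pq⁵, (pq¹⁷)¹⁴ = q⁴, (pq¹⁷)¹⁵ = pq³, (pq¹⁷)¹⁶ = q², (pq¹⁷)¹⁷ = pq, (pq¹⁷)¹⁸ = e.
The smallest positive k with (pq¹⁷)ᵏ = e is 18.

Answer: 18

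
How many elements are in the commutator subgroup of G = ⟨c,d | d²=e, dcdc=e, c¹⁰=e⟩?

G' = [G, G] is generated by all commutators. The generator-pair commutators are: [c, d] = c².
The subgroup they normally generate is {e, c², c⁴, c⁶, c⁸}, of order 5.
Check: |G/G'| = 20/5 = 4 is the order of the abelianisation.

Answer: 5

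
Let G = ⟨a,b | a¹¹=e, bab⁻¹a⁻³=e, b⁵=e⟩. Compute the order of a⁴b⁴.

Compute successive powers until reaching e:
  (a⁴b⁴)¹ = a⁴b⁴, (a⁴b⁴)² = a⁹b³, (a⁴b⁴)³ = a⁷b², (a⁴b⁴)⁴ = a¹⁰b, (a⁴b⁴)⁵ = e.
The smallest positive k with (a⁴b⁴)ᵏ = e is 5.

Answer: 5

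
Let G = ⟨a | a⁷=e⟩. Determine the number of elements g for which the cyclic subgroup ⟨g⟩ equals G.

G is cyclic of order 7. An element generates G iff its order is 7, and a cyclic group of order 7 has exactly φ(7) = 6 such elements.

Answer: 6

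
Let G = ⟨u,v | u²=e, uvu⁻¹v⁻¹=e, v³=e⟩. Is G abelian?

Each pair of generators commutes: u·v = uv = v·u. Since the generators pairwise commute, every element of G commutes with every other, so G is abelian.

Answer: Yes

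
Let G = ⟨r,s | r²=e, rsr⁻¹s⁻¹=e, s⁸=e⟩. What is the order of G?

Enumerate words in the generators, reducing via the relations: the distinct elements are
  {e, r, s, rs, s², s³, s⁴, s⁵, s⁶, s⁷, rs², rs³, rs⁴, rs⁵, rs⁶, rs⁷}.
No further products give new elements, so |G| = 16.

Answer: 16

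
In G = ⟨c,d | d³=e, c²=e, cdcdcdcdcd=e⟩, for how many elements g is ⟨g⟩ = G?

⟨g⟩ = G would require ord(g) = |G| = 60, but the maximum element order in G is 5 < 60. So G is not cyclic and no single element generates it: the count is 0.

Answer: 0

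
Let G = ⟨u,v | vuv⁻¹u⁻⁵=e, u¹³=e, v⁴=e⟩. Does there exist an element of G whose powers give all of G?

Every cyclic group is abelian. But u·v = uv while v·u = u⁵v, so u·v ≠ v·u and G is not abelian. Hence G is not cyclic.

Answer: No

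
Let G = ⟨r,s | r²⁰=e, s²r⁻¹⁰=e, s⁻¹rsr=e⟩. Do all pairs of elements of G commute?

r·s = rs but s·r = r⁹s⁻¹, so r·s ≠ s·r and G is not abelian.

Answer: No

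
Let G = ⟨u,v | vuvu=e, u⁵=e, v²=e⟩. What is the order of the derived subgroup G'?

G' = [G, G] is generated by all commutators. The generator-pair commutators are: [u, v] = u².
The subgroup they normally generate is {e, u, u², u³, u⁴}, of order 5.
Check: |G/G'| = 10/5 = 2 is the order of the abelianisation.

Answer: 5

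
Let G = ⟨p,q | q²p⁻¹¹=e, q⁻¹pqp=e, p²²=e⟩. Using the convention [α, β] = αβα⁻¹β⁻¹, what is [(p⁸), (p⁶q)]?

[(p⁸), (p⁶q)] = (p⁸)·(p⁶q)·(p⁸)⁻¹·(p⁶q)⁻¹.
  (p⁸) · (p⁶q) = p³q⁻¹
  (p³q⁻¹) · (p¹⁴) = q
  q · (p⁶q⁻¹) = p¹⁶

Answer: p¹⁶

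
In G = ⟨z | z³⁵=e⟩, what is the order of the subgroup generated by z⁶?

|⟨z⁶⟩| equals the order of z⁶. Compute successive powers until reaching e:
  (z⁶)¹ = z⁶, (z⁶)² = z¹², (z⁶)³ = z¹⁸, (z⁶)⁴ = z²⁴, (z⁶)⁵ = z³⁰, (z⁶)⁶ = z, (z⁶)⁷ = z⁷, (z⁶)⁸ = z¹³, (z⁶)⁹ = z¹⁹, (z⁶)¹⁰ = z²⁵, (z⁶)¹¹ = z³¹, (z⁶)¹² = z², (z⁶)¹³ = z⁸, (z⁶)¹⁴ = z¹⁴, (z⁶)¹⁵ = z²⁰, (z⁶)¹⁶ = z²⁶, (z⁶)¹⁷ = z³², (z⁶)¹⁸ = z³, (z⁶)¹⁹ = z⁹, (z⁶)²⁰ = z¹⁵, (z⁶)²¹ = z²¹, (z⁶)²² = z²⁷, (z⁶)²³ = z³³, (z⁶)²⁴ = z⁴, (z⁶)²⁵ = z¹⁰, (z⁶)²⁶ = z¹⁶, (z⁶)²⁷ = z²², (z⁶)²⁸ = z²⁸, (z⁶)²⁹ = z³⁴, (z⁶)³⁰ = z⁵, (z⁶)³¹ = z¹¹, (z⁶)³² = z¹⁷, (z⁶)³³ = z²³, (z⁶)³⁴ = z²⁹, (z⁶)³⁵ = e.
The smallest positive k with (z⁶)ᵏ = e is 35, so |⟨z⁶⟩| = 35.

Answer: 35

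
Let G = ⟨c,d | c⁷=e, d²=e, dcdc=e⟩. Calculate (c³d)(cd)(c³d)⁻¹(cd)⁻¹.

[(c³d), (cd)] = (c³d)·(cd)·(c³d)⁻¹·(cd)⁻¹.
  (c³d) · (cd) = c²
  (c²) · (c³d) = c⁵d
  (c⁵d) · (cd) = c⁴

Answer: c⁴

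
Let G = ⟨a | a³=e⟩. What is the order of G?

G is generated by a single element, so G is cyclic. The relator gives a³ = e and no smaller power is forced to be e, so the 3 powers {a, e, a²} are distinct. Hence |G| = 3.

Answer: 3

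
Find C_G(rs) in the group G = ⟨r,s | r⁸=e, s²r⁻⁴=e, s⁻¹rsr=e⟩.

⟨rs⟩ ⊆ C_G(rs) since powers of rs commute with rs; so |C_G(rs)| ≥ |⟨rs⟩| = 4.
By orbit–stabilizer, |C_G(rs)| = |G| / |conj. class of rs| = 16 / 4 = 4.
The 4 elements commuting with rs are {e, r⁴, rs, rs⁻¹}.

Answer: {e, r⁴, rs, rs⁻¹}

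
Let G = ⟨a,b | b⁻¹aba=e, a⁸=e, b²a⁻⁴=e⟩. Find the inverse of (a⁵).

The order of (a⁵) is 8 (smallest k with (a⁵)ᵏ = e), so (a⁵)⁻¹ = (a⁵)⁷ = a³.
Check: (a⁵) · (a³) → (a⁵) · a³ = e, giving e as required.

Answer: a³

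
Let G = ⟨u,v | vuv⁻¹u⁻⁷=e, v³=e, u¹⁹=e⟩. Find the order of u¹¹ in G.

Compute successive powers until reaching e:
  (u¹¹)¹ = u¹¹, (u¹¹)² = u³, (u¹¹)³ = u¹⁴, (u¹¹)⁴ = u⁶, (u¹¹)⁵ = u¹⁷, (u¹¹)⁶ = u⁹, (u¹¹)⁷ = u, (u¹¹)⁸ = u¹², (u¹¹)⁹ = u⁴, (u¹¹)¹⁰ = u¹⁵, (u¹¹)¹¹ = u⁷, (u¹¹)¹² = u¹⁸, (u¹¹)¹³ = u¹⁰, (u¹¹)¹⁴ = u², (u¹¹)¹⁵ = u¹³, (u¹¹)¹⁶ = u⁵, (u¹¹)¹⁷ = u¹⁶, (u¹¹)¹⁸ = u⁸, (u¹¹)¹⁹ = e.
The smallest positive k with (u¹¹)ᵏ = e is 19.

Answer: 19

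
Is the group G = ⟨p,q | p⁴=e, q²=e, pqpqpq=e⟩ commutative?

p·q = pq but q·p = qp, so p·q ≠ q·p and G is not abelian.

Answer: No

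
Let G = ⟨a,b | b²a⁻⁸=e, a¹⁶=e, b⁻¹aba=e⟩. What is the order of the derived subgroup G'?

G' = [G, G] is generated by all commutators. The generator-pair commutators are: [a, b] = a².
The subgroup they normally generate is {e, a², a⁴, a⁶, a⁸, a¹⁰, a¹², a¹⁴}, of order 8.
Check: |G/G'| = 32/8 = 4 is the order of the abelianisation.

Answer: 8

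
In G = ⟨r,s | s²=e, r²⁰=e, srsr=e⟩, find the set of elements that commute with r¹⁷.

⟨r¹⁷⟩ ⊆ C_G(r¹⁷) since powers of r¹⁷ commute with r¹⁷; so |C_G(r¹⁷)| ≥ |⟨r¹⁷⟩| = 20.
By orbit–stabilizer, |C_G(r¹⁷)| = |G| / |conj. class of r¹⁷| = 40 / 2 = 20.
The 20 elements commuting with r¹⁷ are {e, r, r², r³, r⁴, r⁵, r⁶, r⁷, r⁸, r⁹, r¹⁰, r¹¹, r¹², r¹³, r¹⁴, r¹⁵, r¹⁶, r¹⁷, r¹⁸, r¹⁹}.

Answer: {e, r, r², r³, r⁴, r⁵, r⁶, r⁷, r⁸, r⁹, r¹⁰, r¹¹, r¹², r¹³, r¹⁴, r¹⁵, r¹⁶, r¹⁷, r¹⁸, r¹⁹}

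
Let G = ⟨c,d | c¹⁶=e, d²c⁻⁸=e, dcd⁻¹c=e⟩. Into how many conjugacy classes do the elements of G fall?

The conjugacy classes (representative and size) are:
  [e] (size 1), [c] (size 2), [c¹⁴] (size 2), [c¹³] (size 2), [c¹²] (size 2), [c⁵] (size 2), [c¹⁰] (size 2), [c⁷] (size 2), [c⁸] (size 1), [d⁻¹] (size 8), [c⁷d⁻¹] (size 8).
Class equation: 1 + 2 + 2 + 2 + 2 + 2 + 2 + 2 + 1 + 8 + 8 = 32 = |G|. So G has 11 conjugacy classes.

Answer: 11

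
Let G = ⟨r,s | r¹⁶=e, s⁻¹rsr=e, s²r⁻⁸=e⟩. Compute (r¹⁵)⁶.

Compute successive powers of (r¹⁵), reducing at each step:
  (r¹⁵)²: (r¹⁵) · r¹⁵ = r¹⁴
  (r¹⁵)³: (r¹⁴) · r¹⁵ = r¹³
  (r¹⁵)⁴: (r¹³) · r¹⁵ = r¹²
  (r¹⁵)⁵: (r¹²) · r¹⁵ = r¹¹
  (r¹⁵)⁶: (r¹¹) · r¹⁵ = r¹⁰

Answer: r¹⁰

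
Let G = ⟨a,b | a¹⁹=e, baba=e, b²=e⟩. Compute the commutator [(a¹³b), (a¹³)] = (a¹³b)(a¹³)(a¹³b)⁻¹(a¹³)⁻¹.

[(a¹³b), (a¹³)] = (a¹³b)·(a¹³)·(a¹³b)⁻¹·(a¹³)⁻¹.
  (a¹³b) · (a¹³) = b
  b · (a¹³b) = a⁶
  (a⁶) · (a⁶) = a¹²

Answer: a¹²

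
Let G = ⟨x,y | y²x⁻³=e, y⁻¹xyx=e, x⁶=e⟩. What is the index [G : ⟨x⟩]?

First find ord(x) by computing successive powers:
  x¹ = x, x² = x², x³ = x³, x⁴ = x⁴, x⁵ = x⁵, x⁶ = e.
So |⟨x⟩| = ord(x) = 6. With |G| = 12, by Lagrange [G : ⟨x⟩] = 12/6 = 2.

Answer: 2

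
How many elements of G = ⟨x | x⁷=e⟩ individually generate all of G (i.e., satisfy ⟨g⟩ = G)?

G is cyclic of order 7. An element generates G iff its order is 7, and a cyclic group of order 7 has exactly φ(7) = 6 such elements.

Answer: 6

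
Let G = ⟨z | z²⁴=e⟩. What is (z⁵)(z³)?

Compute (z⁵) · (z³) by multiplying left to right and reducing via the relations at each step:
  (z⁵) · z³ = z⁸

Answer: z⁸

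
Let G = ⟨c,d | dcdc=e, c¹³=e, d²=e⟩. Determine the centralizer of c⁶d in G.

⟨c⁶d⟩ ⊆ C_G(c⁶d) since powers of c⁶d commute with c⁶d; so |C_G(c⁶d)| ≥ |⟨c⁶d⟩| = 2.
By orbit–stabilizer, |C_G(c⁶d)| = |G| / |conj. class of c⁶d| = 26 / 13 = 2.
The 2 elements commuting with c⁶d are {e, c⁶d}.

Answer: {e, c⁶d}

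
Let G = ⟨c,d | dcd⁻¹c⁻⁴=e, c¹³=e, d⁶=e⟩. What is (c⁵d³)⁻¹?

The order of (c⁵d³) is 2 (smallest k with (c⁵d³)ᵏ = e), so (c⁵d³)⁻¹ = (c⁵d³)¹ = c⁵d³.
Check: (c⁵d³) · (c⁵d³) → (c⁵d³) · c⁵ = d³;   (d³) · d³ = e, giving e as required.

Answer: c⁵d³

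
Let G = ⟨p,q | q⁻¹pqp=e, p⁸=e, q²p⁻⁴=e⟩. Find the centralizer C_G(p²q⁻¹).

⟨p²q⁻¹⟩ ⊆ C_G(p²q⁻¹) since powers of p²q⁻¹ commute with p²q⁻¹; so |C_G(p²q⁻¹)| ≥ |⟨p²q⁻¹⟩| = 4.
By orbit–stabilizer, |C_G(p²q⁻¹)| = |G| / |conj. class of p²q⁻¹| = 16 / 4 = 4.
The 4 elements commuting with p²q⁻¹ are {e, p⁴, p²q, p²q⁻¹}.

Answer: {e, p⁴, p²q, p²q⁻¹}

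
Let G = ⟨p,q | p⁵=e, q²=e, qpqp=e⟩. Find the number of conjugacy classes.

The conjugacy classes (representative and size) are:
  [e] (size 1), [p] (size 2), [p²] (size 2), [q] (size 5).
Class equation: 1 + 2 + 2 + 5 = 10 = |G|. So G has 4 conjugacy classes.

Answer: 4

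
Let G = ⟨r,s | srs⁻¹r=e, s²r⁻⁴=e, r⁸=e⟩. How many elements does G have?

Enumerate words in the generators, reducing via the relations: the distinct elements are
  {e, r, s, rs, r², r³, r⁴, r⁵, r⁶, r⁷, r²s, r³s, s⁻¹, rs⁻¹, r²s⁻¹, r³s⁻¹}.
No further products give new elements, so |G| = 16.

Answer: 16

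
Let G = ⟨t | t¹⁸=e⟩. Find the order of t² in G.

Compute successive powers until reaching e:
  (t²)¹ = t², (t²)² = t⁴, (t²)³ = t⁶, (t²)⁴ = t⁸, (t²)⁵ = t¹⁰, (t²)⁶ = t¹², (t²)⁷ = t¹⁴, (t²)⁸ = t¹⁶, (t²)⁹ = e.
The smallest positive k with (t²)ᵏ = e is 9.

Answer: 9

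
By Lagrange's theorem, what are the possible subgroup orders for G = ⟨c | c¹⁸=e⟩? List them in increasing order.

|G| = 18 = 2 · 3². By Lagrange's theorem the order of any subgroup divides 18; the divisors of 18 are 1, 2, 3, 6, 9, 18.

Answer: 1, 2, 3, 6, 9, 18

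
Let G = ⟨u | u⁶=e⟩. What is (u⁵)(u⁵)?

Compute (u⁵) · (u⁵) by multiplying left to right and reducing via the relations at each step:
  (u⁵) · u⁵ = u⁴

Answer: u⁴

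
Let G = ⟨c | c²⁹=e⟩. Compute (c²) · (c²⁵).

Compute (c²) · (c²⁵) by multiplying left to right and reducing via the relations at each step:
  (c²) · c²⁵ = c²⁷

Answer: c²⁷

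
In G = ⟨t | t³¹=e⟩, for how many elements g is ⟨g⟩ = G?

G is cyclic of order 31. An element generates G iff its order is 31, and a cyclic group of order 31 has exactly φ(31) = 30 such elements.

Answer: 30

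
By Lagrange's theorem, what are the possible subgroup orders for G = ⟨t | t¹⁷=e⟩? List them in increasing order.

|G| = 17 = 17. By Lagrange's theorem the order of any subgroup divides 17; the divisors of 17 are 1, 17.

Answer: 1, 17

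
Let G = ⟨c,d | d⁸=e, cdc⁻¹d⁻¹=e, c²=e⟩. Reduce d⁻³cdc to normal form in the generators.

Multiply left to right, reducing at each step:
  (d⁵) · c = cd⁵
  (cd⁵) · d = cd⁶
  (cd⁶) · c = d⁶

Answer: d⁶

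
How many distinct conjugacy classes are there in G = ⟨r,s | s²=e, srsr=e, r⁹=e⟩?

The conjugacy classes (representative and size) are:
  [e] (size 1), [r⁸] (size 2), [r⁷] (size 2), [r⁶] (size 2), [r⁵] (size 2), [r⁴s] (size 9).
Class equation: 1 + 2 + 2 + 2 + 2 + 9 = 18 = |G|. So G has 6 conjugacy classes.

Answer: 6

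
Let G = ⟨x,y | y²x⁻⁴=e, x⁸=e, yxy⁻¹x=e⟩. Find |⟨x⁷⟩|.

|⟨x⁷⟩| equals the order of x⁷. Compute successive powers until reaching e:
  (x⁷)¹ = x⁷, (x⁷)² = x⁶, (x⁷)³ = x⁵, (x⁷)⁴ = x⁴, (x⁷)⁵ = x³, (x⁷)⁶ = x², (x⁷)⁷ = x, (x⁷)⁸ = e.
The smallest positive k with (x⁷)ᵏ = e is 8, so |⟨x⁷⟩| = 8.

Answer: 8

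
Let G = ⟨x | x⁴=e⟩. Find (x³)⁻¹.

The order of (x³) is 4 (smallest k with (x³)ᵏ = e), so (x³)⁻¹ = (x³)³ = x.
Check: (x³) · x → (x³) · x = e, giving e as required.

Answer: x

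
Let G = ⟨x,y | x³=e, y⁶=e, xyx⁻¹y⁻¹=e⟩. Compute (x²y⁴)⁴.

Compute successive powers of (x²y⁴), reducing at each step:
  (x²y⁴)²: (x²y⁴) · x² = xy⁴;   (xy⁴) · y⁴ = xy²
  (x²y⁴)³: (xy²) · x² = y²;   (y²) · y⁴ = e
  (x²y⁴)⁴: e · x² = x²;   (x²) · y⁴ = x²y⁴

Answer: x²y⁴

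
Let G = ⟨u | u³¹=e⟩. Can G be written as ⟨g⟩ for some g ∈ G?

|G| = 31. The element u has order 31 (its powers give 31 distinct elements), so ⟨u⟩ = G and G is cyclic.

Answer: Yes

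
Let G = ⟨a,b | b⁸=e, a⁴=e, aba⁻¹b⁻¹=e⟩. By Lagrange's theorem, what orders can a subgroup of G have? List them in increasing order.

|G| = 32 = 2⁵. By Lagrange's theorem the order of any subgroup divides 32; the divisors of 32 are 1, 2, 4, 8, 16, 32.

Answer: 1, 2, 4, 8, 16, 32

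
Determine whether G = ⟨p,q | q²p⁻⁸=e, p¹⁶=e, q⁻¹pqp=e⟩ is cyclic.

Every cyclic group is abelian. But p·q = pq while q·p = p⁷q⁻¹, so p·q ≠ q·p and G is not abelian. Hence G is not cyclic.

Answer: No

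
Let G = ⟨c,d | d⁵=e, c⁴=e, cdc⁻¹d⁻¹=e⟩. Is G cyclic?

|G| = 20. The element cd has order 20 (its powers give 20 distinct elements), so ⟨cd⟩ = G and G is cyclic.

Answer: Yes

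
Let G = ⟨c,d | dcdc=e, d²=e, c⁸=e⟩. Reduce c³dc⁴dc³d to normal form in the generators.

Multiply left to right, reducing at each step:
  (c³) · d = c³d
  (c³d) · c⁴ = c⁷d
  (c⁷d) · d = c⁷
  (c⁷) · c³ = c²
  (c²) · d = c²d

Answer: c²d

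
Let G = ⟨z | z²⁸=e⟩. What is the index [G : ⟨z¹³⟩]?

First find ord(z¹³) by computing successive powers:
  (z¹³)¹ = z¹³, (z¹³)² = z²⁶, (z¹³)³ = z¹¹, (z¹³)⁴ = z²⁴, (z¹³)⁵ = z⁹, (z¹³)⁶ = z²², (z¹³)⁷ = z⁷, (z¹³)⁸ = z²⁰, (z¹³)⁹ = z⁵, (z¹³)¹⁰ = z¹⁸, (z¹³)¹¹ = z³, (z¹³)¹² = z¹⁶, (z¹³)¹³ = z, (z¹³)¹⁴ = z¹⁴, (z¹³)¹⁵ = z²⁷, (z¹³)¹⁶ = z¹², (z¹³)¹⁷ = z²⁵, (z¹³)¹⁸ = z¹⁰, (z¹³)¹⁹ = z²³, (z¹³)²⁰ = z⁸, (z¹³)²¹ = z²¹, (z¹³)²² = z⁶, (z¹³)²³ = z¹⁹, (z¹³)²⁴ = z⁴, (z¹³)²⁵ = z¹⁷, (z¹³)²⁶ = z², (z¹³)²⁷ = z¹⁵, (z¹³)²⁸ = e.
So |⟨z¹³⟩| = ord(z¹³) = 28. With |G| = 28, by Lagrange [G : ⟨z¹³⟩] = 28/28 = 1.

Answer: 1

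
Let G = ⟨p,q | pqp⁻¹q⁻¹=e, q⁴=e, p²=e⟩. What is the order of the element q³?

Compute successive powers until reaching e:
  (q³)¹ = q³, (q³)² = q², (q³)³ = q, (q³)⁴ = e.
The smallest positive k with (q³)ᵏ = e is 4.

Answer: 4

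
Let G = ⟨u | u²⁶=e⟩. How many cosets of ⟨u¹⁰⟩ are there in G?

First find ord(u¹⁰) by computing successive powers:
  (u¹⁰)¹ = u¹⁰, (u¹⁰)² = u²⁰, (u¹⁰)³ = u⁴, (u¹⁰)⁴ = u¹⁴, (u¹⁰)⁵ = u²⁴, (u¹⁰)⁶ = u⁸, (u¹⁰)⁷ = u¹⁸, (u¹⁰)⁸ = u², (u¹⁰)⁹ = u¹², (u¹⁰)¹⁰ = u²², (u¹⁰)¹¹ = u⁶, (u¹⁰)¹² = u¹⁶, (u¹⁰)¹³ = e.
So |⟨u¹⁰⟩| = ord(u¹⁰) = 13. With |G| = 26, by Lagrange [G : ⟨u¹⁰⟩] = 26/13 = 2.

Answer: 2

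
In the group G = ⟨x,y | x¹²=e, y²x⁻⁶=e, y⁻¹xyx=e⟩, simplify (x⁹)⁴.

Compute successive powers of (x⁹), reducing at each step:
  (x⁹)²: (x⁹) · x⁹ = x⁶
  (x⁹)³: (x⁶) · x⁹ = x³
  (x⁹)⁴: (x³) · x⁹ = e

Answer: e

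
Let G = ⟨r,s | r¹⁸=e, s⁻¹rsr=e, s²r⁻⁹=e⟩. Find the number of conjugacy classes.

The conjugacy classes (representative and size) are:
  [e] (size 1), [r¹⁷] (size 2), [r¹⁶] (size 2), [r³] (size 2), [r¹⁴] (size 2), [r¹³] (size 2), [r¹²] (size 2), [r¹¹] (size 2), [r¹⁰] (size 2), [r⁹] (size 1), [r⁸s] (size 9), [rs] (size 9).
Class equation: 1 + 2 + 2 + 2 + 2 + 2 + 2 + 2 + 2 + 1 + 9 + 9 = 36 = |G|. So G has 12 conjugacy classes.

Answer: 12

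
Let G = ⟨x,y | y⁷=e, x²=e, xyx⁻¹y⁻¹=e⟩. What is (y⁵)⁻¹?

The order of (y⁵) is 7 (smallest k with (y⁵)ᵏ = e), so (y⁵)⁻¹ = (y⁵)⁶ = y².
Check: (y⁵) · (y²) → (y⁵) · y² = e, giving e as required.

Answer: y²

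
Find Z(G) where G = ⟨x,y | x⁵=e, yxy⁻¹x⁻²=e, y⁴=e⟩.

An element z ∈ Z(G) iff z commutes with every generator.
For example e is central: e·x = x = x·e; e·y = y = y·e.
Whereas x ∉ Z(G) since x·y = xy ≠ x²y = y·x.
Checking each of the 20 elements this way gives Z(G) = {e}, of order 1.

Answer: {e}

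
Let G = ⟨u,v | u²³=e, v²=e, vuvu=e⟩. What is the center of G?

An element z ∈ Z(G) iff z commutes with every generator.
For example e is central: e·u = u = u·e; e·v = v = v·e.
Whereas u ∉ Z(G) since u·v = uv ≠ u²²v = v·u.
Checking each of the 46 elements this way gives Z(G) = {e}, of order 1.

Answer: {e}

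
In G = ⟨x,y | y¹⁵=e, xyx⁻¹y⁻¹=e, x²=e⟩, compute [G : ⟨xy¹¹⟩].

First find ord(xy¹¹) by computing successive powers:
  (xy¹¹)¹ = xy¹¹, (xy¹¹)² = y⁷, (xy¹¹)³ = xy³, (xy¹¹)⁴ = y¹⁴, (xy¹¹)⁵ = xy¹⁰, (xy¹¹)⁶ = y⁶, (xy¹¹)⁷ = xy², (xy¹¹)⁸ = y¹³, (xy¹¹)⁹ = xy⁹, (xy¹¹)¹⁰ = y⁵, (xy¹¹)¹¹ = xy, (xy¹¹)¹² = y¹², (xy¹¹)¹³ = xy⁸, (xy¹¹)¹⁴ = y⁴, (xy¹¹)¹⁵ = x, (xy¹¹)¹⁶ = y¹¹, (xy¹¹)¹⁷ = xy⁷, (xy¹¹)¹⁸ = y³, (xy¹¹)¹⁹ = xy¹⁴, (xy¹¹)²⁰ = y¹⁰, (xy¹¹)²¹ = xy⁶, (xy¹¹)²² = y², (xy¹¹)²³ = xy¹³, (xy¹¹)²⁴ = y⁹, (xy¹¹)²⁵ = xy⁵, (xy¹¹)²⁶ = y, (xy¹¹)²⁷ = xy¹², (xy¹¹)²⁸ = y⁸, (xy¹¹)²⁹ = xy⁴, (xy¹¹)³⁰ = e.
So |⟨xy¹¹⟩| = ord(xy¹¹) = 30. With |G| = 30, by Lagrange [G : ⟨xy¹¹⟩] = 30/30 = 1.

Answer: 1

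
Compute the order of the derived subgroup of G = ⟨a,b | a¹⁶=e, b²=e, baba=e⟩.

G' = [G, G] is generated by all commutators. The generator-pair commutators are: [a, b] = a².
The subgroup they normally generate is {e, a², a⁴, a⁶, a⁸, a¹⁰, a¹², a¹⁴}, of order 8.
Check: |G/G'| = 32/8 = 4 is the order of the abelianisation.

Answer: 8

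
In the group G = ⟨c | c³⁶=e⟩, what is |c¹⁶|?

Compute successive powers until reaching e:
  (c¹⁶)¹ = c¹⁶, (c¹⁶)² = c³², (c¹⁶)³ = c¹², (c¹⁶)⁴ = c²⁸, (c¹⁶)⁵ = c⁸, (c¹⁶)⁶ = c²⁴, (c¹⁶)⁷ = c⁴, (c¹⁶)⁸ = c²⁰, (c¹⁶)⁹ = e.
The smallest positive k with (c¹⁶)ᵏ = e is 9.

Answer: 9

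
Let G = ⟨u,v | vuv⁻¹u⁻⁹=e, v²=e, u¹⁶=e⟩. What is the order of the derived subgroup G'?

G' = [G, G] is generated by all commutators. The generator-pair commutators are: [u, v] = u⁸.
The subgroup they normally generate is {e, u⁸}, of order 2.
Check: |G/G'| = 32/2 = 16 is the order of the abelianisation.

Answer: 2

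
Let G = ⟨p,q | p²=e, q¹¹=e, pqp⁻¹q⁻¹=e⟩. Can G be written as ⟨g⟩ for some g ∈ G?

|G| = 22. The element pq has order 22 (its powers give 22 distinct elements), so ⟨pq⟩ = G and G is cyclic.

Answer: Yes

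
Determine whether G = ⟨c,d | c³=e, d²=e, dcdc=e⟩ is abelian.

c·d = cd but d·c = c²d, so c·d ≠ d·c and G is not abelian.

Answer: No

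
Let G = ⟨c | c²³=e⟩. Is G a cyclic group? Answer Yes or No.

|G| = 23. The element c has order 23 (its powers give 23 distinct elements), so ⟨c⟩ = G and G is cyclic.

Answer: Yes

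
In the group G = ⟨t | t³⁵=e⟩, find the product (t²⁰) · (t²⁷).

Compute (t²⁰) · (t²⁷) by multiplying left to right and reducing via the relations at each step:
  (t²⁰) · t²⁷ = t¹²

Answer: t¹²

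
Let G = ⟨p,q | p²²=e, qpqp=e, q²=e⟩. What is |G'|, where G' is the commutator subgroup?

G' = [G, G] is generated by all commutators. The generator-pair commutators are: [p, q] = p².
The subgroup they normally generate is {e, p², p⁴, p⁶, p⁸, p¹⁰, p¹², p¹⁴, p¹⁶, p¹⁸, p²⁰}, of order 11.
Check: |G/G'| = 44/11 = 4 is the order of the abelianisation.

Answer: 11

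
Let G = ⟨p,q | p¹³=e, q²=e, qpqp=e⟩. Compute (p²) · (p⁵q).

Compute (p²) · (p⁵q) by multiplying left to right and reducing via the relations at each step:
  (p²) · p⁵ = p⁷
  (p⁷) · q = p⁷q

Answer: p⁷q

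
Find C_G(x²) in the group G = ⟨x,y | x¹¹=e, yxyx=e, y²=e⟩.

⟨x²⟩ ⊆ C_G(x²) since powers of x² commute with x²; so |C_G(x²)| ≥ |⟨x²⟩| = 11.
By orbit–stabilizer, |C_G(x²)| = |G| / |conj. class of x²| = 22 / 2 = 11.
The 11 elements commuting with x² are {e, x, x², x³, x⁴, x⁵, x⁶, x⁷, x⁸, x⁹, x¹⁰}.

Answer: {e, x, x², x³, x⁴, x⁵, x⁶, x⁷, x⁸, x⁹, x¹⁰}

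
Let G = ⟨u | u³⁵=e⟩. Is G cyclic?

|G| = 35. The element u has order 35 (its powers give 35 distinct elements), so ⟨u⟩ = G and G is cyclic.

Answer: Yes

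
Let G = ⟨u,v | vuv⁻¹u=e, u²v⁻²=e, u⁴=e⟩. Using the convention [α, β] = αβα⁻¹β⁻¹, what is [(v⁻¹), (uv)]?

[(v⁻¹), (uv)] = (v⁻¹)·(uv)·(v⁻¹)⁻¹·(uv)⁻¹.
  (v⁻¹) · (uv) = u³
  (u³) · v = uv⁻¹
  (uv⁻¹) · (uv⁻¹) = u²

Answer: u²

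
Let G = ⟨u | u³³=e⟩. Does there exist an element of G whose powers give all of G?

|G| = 33. The element u has order 33 (its powers give 33 distinct elements), so ⟨u⟩ = G and G is cyclic.

Answer: Yes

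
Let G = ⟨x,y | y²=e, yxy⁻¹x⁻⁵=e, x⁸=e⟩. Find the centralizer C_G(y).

⟨y⟩ ⊆ C_G(y) since powers of y commute with y; so |C_G(y)| ≥ |⟨y⟩| = 2.
By orbit–stabilizer, |C_G(y)| = |G| / |conj. class of y| = 16 / 2 = 8.
The 8 elements commuting with y are {e, x², x⁴, x⁶, y, x⁶y, x²y, x⁴y}.

Answer: {e, x², x⁴, x⁶, y, x⁶y, x²y, x⁴y}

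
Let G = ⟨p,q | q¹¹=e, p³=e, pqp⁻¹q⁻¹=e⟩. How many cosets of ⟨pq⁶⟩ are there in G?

First find ord(pq⁶) by computing successive powers:
  (pq⁶)¹ = pq⁶, (pq⁶)² = p²q, (pq⁶)³ = q⁷, (pq⁶)⁴ = pq², (pq⁶)⁵ = p²q⁸, (pq⁶)⁶ = q³, (pq⁶)⁷ = pq⁹, (pq⁶)⁸ = p²q⁴, (pq⁶)⁹ = q¹⁰, (pq⁶)¹⁰ = pq⁵, (pq⁶)¹¹ = p², (pq⁶)¹² = q⁶, (pq⁶)¹³ = pq, (pq⁶)¹⁴ = p²q⁷, (pq⁶)¹⁵ = q², (pq⁶)¹⁶ = pq⁸, (pq⁶)¹⁷ = p²q³, (pq⁶)¹⁸ = q⁹, (pq⁶)¹⁹ = pq⁴, (pq⁶)²⁰ = p²q¹⁰, (pq⁶)²¹ = q⁵, (pq⁶)²² = p, (pq⁶)²³ = p²q⁶, (pq⁶)²⁴ = q, (pq⁶)²⁵ = pq⁷, (pq⁶)²⁶ = p²q², (pq⁶)²⁷ = q⁸, (pq⁶)²⁸ = pq³, (pq⁶)²⁹ = p²q⁹, (pq⁶)³⁰ = q⁴, (pq⁶)³¹ = pq¹⁰, (pq⁶)³² = p²q⁵, (pq⁶)³³ = e.
So |⟨pq⁶⟩| = ord(pq⁶) = 33. With |G| = 33, by Lagrange [G : ⟨pq⁶⟩] = 33/33 = 1.

Answer: 1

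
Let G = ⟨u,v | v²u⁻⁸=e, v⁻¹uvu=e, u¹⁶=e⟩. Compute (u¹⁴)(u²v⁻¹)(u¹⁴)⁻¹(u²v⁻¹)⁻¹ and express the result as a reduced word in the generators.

[(u¹⁴), (u²v⁻¹)] = (u¹⁴)·(u²v⁻¹)·(u¹⁴)⁻¹·(u²v⁻¹)⁻¹.
  (u¹⁴) · (u²v⁻¹) = v⁻¹
  (v⁻¹) · (u²) = u⁶v
  (u⁶v) · (u²v) = u¹²

Answer: u¹²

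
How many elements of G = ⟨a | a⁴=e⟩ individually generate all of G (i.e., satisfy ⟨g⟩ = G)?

G is cyclic of order 4. An element generates G iff its order is 4, and a cyclic group of order 4 has exactly φ(4) = 2 such elements.

Answer: 2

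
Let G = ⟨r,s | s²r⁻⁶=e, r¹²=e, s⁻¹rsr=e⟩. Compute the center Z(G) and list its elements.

An element z ∈ Z(G) iff z commutes with every generator.
For example r⁶ is central: (r⁶)·r = r⁷ = r·(r⁶); (r⁶)·s = s⁻¹ = s·(r⁶).
Whereas r ∉ Z(G) since r·s = rs ≠ r⁵s⁻¹ = s·r.
Checking each of the 24 elements this way gives Z(G) = {e, r⁶}, of order 2.

Answer: {e, r⁶}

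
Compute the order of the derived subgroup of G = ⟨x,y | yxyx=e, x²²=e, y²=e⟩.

G' = [G, G] is generated by all commutators. The generator-pair commutators are: [x, y] = x².
The subgroup they normally generate is {e, x², x⁴, x⁶, x⁸, x¹⁰, x¹², x¹⁴, x¹⁶, x¹⁸, x²⁰}, of order 11.
Check: |G/G'| = 44/11 = 4 is the order of the abelianisation.

Answer: 11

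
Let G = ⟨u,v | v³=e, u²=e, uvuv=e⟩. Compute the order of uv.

Compute successive powers until reaching e:
  (uv)¹ = uv, (uv)² = e.
The smallest positive k with (uv)ᵏ = e is 2.

Answer: 2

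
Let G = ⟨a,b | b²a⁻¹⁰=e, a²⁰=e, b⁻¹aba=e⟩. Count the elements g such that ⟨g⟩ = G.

⟨g⟩ = G would require ord(g) = |G| = 40, but the maximum element order in G is 20 < 40. So G is not cyclic and no single element generates it: the count is 0.

Answer: 0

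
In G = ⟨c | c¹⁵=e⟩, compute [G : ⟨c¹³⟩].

First find ord(c¹³) by computing successive powers:
  (c¹³)¹ = c¹³, (c¹³)² = c¹¹, (c¹³)³ = c⁹, (c¹³)⁴ = c⁷, (c¹³)⁵ = c⁵, (c¹³)⁶ = c³, (c¹³)⁷ = c, (c¹³)⁸ = c¹⁴, (c¹³)⁹ = c¹², (c¹³)¹⁰ = c¹⁰, (c¹³)¹¹ = c⁸, (c¹³)¹² = c⁶, (c¹³)¹³ = c⁴, (c¹³)¹⁴ = c², (c¹³)¹⁵ = e.
So |⟨c¹³⟩| = ord(c¹³) = 15. With |G| = 15, by Lagrange [G : ⟨c¹³⟩] = 15/15 = 1.

Answer: 1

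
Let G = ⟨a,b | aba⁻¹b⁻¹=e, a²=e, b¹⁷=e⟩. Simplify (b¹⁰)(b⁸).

Compute (b¹⁰) · (b⁸) by multiplying left to right and reducing via the relations at each step:
  (b¹⁰) · b⁸ = b

Answer: b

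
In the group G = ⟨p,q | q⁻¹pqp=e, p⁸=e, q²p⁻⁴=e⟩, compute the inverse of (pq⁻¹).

The order of (pq⁻¹) is 4 (smallest k with (pq⁻¹)ᵏ = e), so (pq⁻¹)⁻¹ = (pq⁻¹)³ = pq.
Check: (pq⁻¹) · (pq) → (pq⁻¹) · p = q⁻¹;   (q⁻¹) · q = e, giving e as required.

Answer: pq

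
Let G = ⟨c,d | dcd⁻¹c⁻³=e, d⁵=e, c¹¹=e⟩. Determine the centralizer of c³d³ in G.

⟨c³d³⟩ ⊆ C_G(c³d³) since powers of c³d³ commute with c³d³; so |C_G(c³d³)| ≥ |⟨c³d³⟩| = 5.
By orbit–stabilizer, |C_G(c³d³)| = |G| / |conj. class of c³d³| = 55 / 11 = 5.
The 5 elements commuting with c³d³ are {e, c³d³, c⁷d, c⁵d⁴, c⁶d²}.

Answer: {e, c³d³, c⁷d, c⁵d⁴, c⁶d²}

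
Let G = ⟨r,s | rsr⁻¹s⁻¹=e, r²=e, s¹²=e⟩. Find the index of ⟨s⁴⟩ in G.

First find ord(s⁴) by computing successive powers:
  (s⁴)¹ = s⁴, (s⁴)² = s⁸, (s⁴)³ = e.
So |⟨s⁴⟩| = ord(s⁴) = 3. With |G| = 24, by Lagrange [G : ⟨s⁴⟩] = 24/3 = 8.

Answer: 8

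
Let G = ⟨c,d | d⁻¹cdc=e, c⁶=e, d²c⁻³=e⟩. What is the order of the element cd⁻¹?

Compute successive powers until reaching e:
  (cd⁻¹)¹ = cd⁻¹, (cd⁻¹)² = c³, (cd⁻¹)³ = cd, (cd⁻¹)⁴ = e.
The smallest positive k with (cd⁻¹)ᵏ = e is 4.

Answer: 4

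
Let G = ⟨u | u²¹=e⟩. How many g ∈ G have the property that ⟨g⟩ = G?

G is cyclic of order 21. An element generates G iff its order is 21, and a cyclic group of order 21 has exactly φ(21) = 12 such elements.

Answer: 12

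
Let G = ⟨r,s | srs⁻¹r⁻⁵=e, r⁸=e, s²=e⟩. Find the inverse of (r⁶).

The order of (r⁶) is 4 (smallest k with (r⁶)ᵏ = e), so (r⁶)⁻¹ = (r⁶)³ = r².
Check: (r⁶) · (r²) → (r⁶) · r² = e, giving e as required.

Answer: r²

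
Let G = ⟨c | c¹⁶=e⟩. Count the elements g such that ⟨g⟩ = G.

G is cyclic of order 16. An element generates G iff its order is 16, and a cyclic group of order 16 has exactly φ(16) = 8 such elements.

Answer: 8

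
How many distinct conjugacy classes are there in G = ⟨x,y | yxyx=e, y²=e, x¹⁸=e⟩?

The conjugacy classes (representative and size) are:
  [e] (size 1), [x] (size 2), [x²] (size 2), [x³] (size 2), [x¹⁴] (size 2), [x⁵] (size 2), [x¹²] (size 2), [x⁷] (size 2), [x¹⁰] (size 2), [x⁹] (size 1), [x¹⁰y] (size 9), [xy] (size 9).
Class equation: 1 + 2 + 2 + 2 + 2 + 2 + 2 + 2 + 2 + 1 + 9 + 9 = 36 = |G|. So G has 12 conjugacy classes.

Answer: 12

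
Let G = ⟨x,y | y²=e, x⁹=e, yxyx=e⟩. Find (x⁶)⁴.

Compute successive powers of (x⁶), reducing at each step:
  (x⁶)²: (x⁶) · x⁶ = x³
  (x⁶)³: (x³) · x⁶ = e
  (x⁶)⁴: e · x⁶ = x⁶

Answer: x⁶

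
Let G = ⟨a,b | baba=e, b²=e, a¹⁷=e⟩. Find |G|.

Enumerate words in the generators, reducing via the relations: the distinct elements are
  {a, b, e, ab, a², a³, a⁴, a⁵, a⁶, a⁷, a⁸, a⁹, a²b, a³b, a¹², a¹³, a¹¹, a¹⁰, a¹⁴, a¹⁵, a¹⁶, a⁴b, a⁵b, a⁶b, a⁷b, a⁸b, a⁹b, a¹²b, a¹³b, a¹¹b, a¹⁰b, a¹⁴b, a¹⁵b, a¹⁶b}.
No further products give new elements, so |G| = 34.

Answer: 34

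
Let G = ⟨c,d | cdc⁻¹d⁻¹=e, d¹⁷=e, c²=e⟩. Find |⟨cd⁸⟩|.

|⟨cd⁸⟩| equals the order of cd⁸. Compute successive powers until reaching e:
  (cd⁸)¹ = cd⁸, (cd⁸)² = d¹⁶, (cd⁸)³ = cd⁷, (cd⁸)⁴ = d¹⁵, (cd⁸)⁵ = cd⁶, (cd⁸)⁶ = d¹⁴, (cd⁸)⁷ = cd⁵, (cd⁸)⁸ = d¹³, (cd⁸)⁹ = cd⁴, (cd⁸)¹⁰ = d¹², (cd⁸)¹¹ = cd³, (cd⁸)¹² = d¹¹, (cd⁸)¹³ = cd², (cd⁸)¹⁴ = d¹⁰, (cd⁸)¹⁵ = cd, (cd⁸)¹⁶ = d⁹, (cd⁸)¹⁷ = c, (cd⁸)¹⁸ = d⁸, (cd⁸)¹⁹ = cd¹⁶, (cd⁸)²⁰ = d⁷, (cd⁸)²¹ = cd¹⁵, (cd⁸)²² = d⁶, (cd⁸)²³ = cd¹⁴, (cd⁸)²⁴ = d⁵, (cd⁸)²⁵ = cd¹³, (cd⁸)²⁶ = d⁴, (cd⁸)²⁷ = cd¹², (cd⁸)²⁸ = d³, (cd⁸)²⁹ = cd¹¹, (cd⁸)³⁰ = d², (cd⁸)³¹ = cd¹⁰, (cd⁸)³² = d, (cd⁸)³³ = cd⁹, (cd⁸)³⁴ = e.
The smallest positive k with (cd⁸)ᵏ = e is 34, so |⟨cd⁸⟩| = 34.

Answer: 34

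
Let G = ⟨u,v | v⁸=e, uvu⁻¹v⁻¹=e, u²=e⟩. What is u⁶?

Compute successive powers of u, reducing at each step:
  u²: u · u = e
  u³: e · u = u
  u⁴: u · u = e
  u⁵: e · u = u
  u⁶: u · u = e

Answer: e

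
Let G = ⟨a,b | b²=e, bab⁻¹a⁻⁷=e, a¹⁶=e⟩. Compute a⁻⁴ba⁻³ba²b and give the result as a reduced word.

Multiply left to right, reducing at each step:
  (a¹²) · b = a¹²b
  (a¹²b) · a⁻³ = a⁷b
  (a⁷b) · b = a⁷
  (a⁷) · a² = a⁹
  (a⁹) · b = a⁹b

Answer: a⁹b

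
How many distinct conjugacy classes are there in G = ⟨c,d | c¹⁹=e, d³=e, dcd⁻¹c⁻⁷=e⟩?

The conjugacy classes (representative and size) are:
  [e] (size 1), [c¹¹] (size 3), [c¹⁴] (size 3), [c⁶] (size 3), [c¹⁷] (size 3), [c¹²] (size 3), [c¹⁰] (size 3), [c²d] (size 19), [c¹⁸d²] (size 19).
Class equation: 1 + 3 + 3 + 3 + 3 + 3 + 3 + 19 + 19 = 57 = |G|. So G has 9 conjugacy classes.

Answer: 9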